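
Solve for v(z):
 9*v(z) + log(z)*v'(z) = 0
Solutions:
 v(z) = C1*exp(-9*li(z))


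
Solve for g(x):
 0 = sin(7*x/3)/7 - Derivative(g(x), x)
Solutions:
 g(x) = C1 - 3*cos(7*x/3)/49


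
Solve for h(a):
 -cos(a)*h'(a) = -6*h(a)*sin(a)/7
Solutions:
 h(a) = C1/cos(a)^(6/7)


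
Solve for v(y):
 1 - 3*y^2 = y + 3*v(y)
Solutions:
 v(y) = -y^2 - y/3 + 1/3


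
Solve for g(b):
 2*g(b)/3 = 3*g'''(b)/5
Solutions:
 g(b) = C3*exp(30^(1/3)*b/3) + (C1*sin(10^(1/3)*3^(5/6)*b/6) + C2*cos(10^(1/3)*3^(5/6)*b/6))*exp(-30^(1/3)*b/6)


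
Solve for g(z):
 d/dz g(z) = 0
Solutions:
 g(z) = C1


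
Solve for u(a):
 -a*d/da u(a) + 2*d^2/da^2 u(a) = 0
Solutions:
 u(a) = C1 + C2*erfi(a/2)


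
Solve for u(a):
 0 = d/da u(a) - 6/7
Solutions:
 u(a) = C1 + 6*a/7


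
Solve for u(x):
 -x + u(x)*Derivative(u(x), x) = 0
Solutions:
 u(x) = -sqrt(C1 + x^2)
 u(x) = sqrt(C1 + x^2)


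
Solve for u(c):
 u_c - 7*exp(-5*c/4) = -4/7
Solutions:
 u(c) = C1 - 4*c/7 - 28*exp(-5*c/4)/5


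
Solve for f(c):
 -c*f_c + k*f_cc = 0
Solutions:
 f(c) = C1 + C2*erf(sqrt(2)*c*sqrt(-1/k)/2)/sqrt(-1/k)


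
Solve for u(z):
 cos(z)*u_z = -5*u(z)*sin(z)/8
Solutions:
 u(z) = C1*cos(z)^(5/8)


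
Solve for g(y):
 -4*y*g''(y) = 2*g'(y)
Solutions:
 g(y) = C1 + C2*sqrt(y)


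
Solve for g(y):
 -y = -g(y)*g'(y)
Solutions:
 g(y) = -sqrt(C1 + y^2)
 g(y) = sqrt(C1 + y^2)


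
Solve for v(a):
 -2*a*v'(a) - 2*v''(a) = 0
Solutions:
 v(a) = C1 + C2*erf(sqrt(2)*a/2)


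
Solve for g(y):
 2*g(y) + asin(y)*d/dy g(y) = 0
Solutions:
 g(y) = C1*exp(-2*Integral(1/asin(y), y))


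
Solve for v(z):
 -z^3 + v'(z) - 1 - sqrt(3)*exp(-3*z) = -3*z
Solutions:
 v(z) = C1 + z^4/4 - 3*z^2/2 + z - sqrt(3)*exp(-3*z)/3


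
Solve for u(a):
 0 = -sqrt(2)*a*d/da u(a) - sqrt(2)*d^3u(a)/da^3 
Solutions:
 u(a) = C1 + Integral(C2*airyai(-a) + C3*airybi(-a), a)


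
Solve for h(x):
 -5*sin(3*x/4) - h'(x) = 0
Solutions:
 h(x) = C1 + 20*cos(3*x/4)/3


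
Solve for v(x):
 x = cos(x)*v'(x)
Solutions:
 v(x) = C1 + Integral(x/cos(x), x)


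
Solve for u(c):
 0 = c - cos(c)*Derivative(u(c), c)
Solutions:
 u(c) = C1 + Integral(c/cos(c), c)


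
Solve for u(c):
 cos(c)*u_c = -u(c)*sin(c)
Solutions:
 u(c) = C1*cos(c)


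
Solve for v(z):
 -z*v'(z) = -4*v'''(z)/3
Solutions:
 v(z) = C1 + Integral(C2*airyai(6^(1/3)*z/2) + C3*airybi(6^(1/3)*z/2), z)


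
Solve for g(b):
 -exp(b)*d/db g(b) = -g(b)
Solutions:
 g(b) = C1*exp(-exp(-b))


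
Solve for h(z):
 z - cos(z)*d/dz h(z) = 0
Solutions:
 h(z) = C1 + Integral(z/cos(z), z)


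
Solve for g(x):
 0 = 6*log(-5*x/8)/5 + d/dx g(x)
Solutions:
 g(x) = C1 - 6*x*log(-x)/5 + 6*x*(-log(5) + 1 + 3*log(2))/5


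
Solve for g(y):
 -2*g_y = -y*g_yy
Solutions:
 g(y) = C1 + C2*y^3


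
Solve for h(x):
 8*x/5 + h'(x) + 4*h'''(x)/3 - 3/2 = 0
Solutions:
 h(x) = C1 + C2*sin(sqrt(3)*x/2) + C3*cos(sqrt(3)*x/2) - 4*x^2/5 + 3*x/2


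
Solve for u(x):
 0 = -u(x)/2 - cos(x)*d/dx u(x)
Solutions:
 u(x) = C1*(sin(x) - 1)^(1/4)/(sin(x) + 1)^(1/4)


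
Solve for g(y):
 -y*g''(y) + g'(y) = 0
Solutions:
 g(y) = C1 + C2*y^2


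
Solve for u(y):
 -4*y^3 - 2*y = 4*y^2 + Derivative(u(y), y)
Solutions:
 u(y) = C1 - y^4 - 4*y^3/3 - y^2


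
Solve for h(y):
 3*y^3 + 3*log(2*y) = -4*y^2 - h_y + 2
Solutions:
 h(y) = C1 - 3*y^4/4 - 4*y^3/3 - 3*y*log(y) - 3*y*log(2) + 5*y


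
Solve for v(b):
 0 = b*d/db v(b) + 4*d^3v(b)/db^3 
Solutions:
 v(b) = C1 + Integral(C2*airyai(-2^(1/3)*b/2) + C3*airybi(-2^(1/3)*b/2), b)


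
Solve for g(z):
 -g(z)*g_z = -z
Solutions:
 g(z) = -sqrt(C1 + z^2)
 g(z) = sqrt(C1 + z^2)


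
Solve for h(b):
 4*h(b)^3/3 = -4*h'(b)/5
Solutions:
 h(b) = -sqrt(6)*sqrt(-1/(C1 - 5*b))/2
 h(b) = sqrt(6)*sqrt(-1/(C1 - 5*b))/2


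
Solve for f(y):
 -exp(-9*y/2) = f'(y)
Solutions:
 f(y) = C1 + 2*exp(-9*y/2)/9


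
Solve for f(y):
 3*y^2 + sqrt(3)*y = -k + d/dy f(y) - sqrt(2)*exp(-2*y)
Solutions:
 f(y) = C1 + k*y + y^3 + sqrt(3)*y^2/2 - sqrt(2)*exp(-2*y)/2


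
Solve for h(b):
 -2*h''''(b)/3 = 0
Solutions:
 h(b) = C1 + C2*b + C3*b^2 + C4*b^3


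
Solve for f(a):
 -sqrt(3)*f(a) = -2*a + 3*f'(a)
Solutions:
 f(a) = C1*exp(-sqrt(3)*a/3) + 2*sqrt(3)*a/3 - 2


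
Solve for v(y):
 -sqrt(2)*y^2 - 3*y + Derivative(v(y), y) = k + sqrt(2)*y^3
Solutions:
 v(y) = C1 + k*y + sqrt(2)*y^4/4 + sqrt(2)*y^3/3 + 3*y^2/2


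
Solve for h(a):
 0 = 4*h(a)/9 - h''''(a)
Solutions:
 h(a) = C1*exp(-sqrt(6)*a/3) + C2*exp(sqrt(6)*a/3) + C3*sin(sqrt(6)*a/3) + C4*cos(sqrt(6)*a/3)


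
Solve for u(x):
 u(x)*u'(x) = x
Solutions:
 u(x) = -sqrt(C1 + x^2)
 u(x) = sqrt(C1 + x^2)


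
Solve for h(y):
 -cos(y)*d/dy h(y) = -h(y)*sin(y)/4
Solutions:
 h(y) = C1/cos(y)^(1/4)


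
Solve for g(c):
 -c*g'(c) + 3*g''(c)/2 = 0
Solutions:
 g(c) = C1 + C2*erfi(sqrt(3)*c/3)


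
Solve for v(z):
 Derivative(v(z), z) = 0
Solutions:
 v(z) = C1


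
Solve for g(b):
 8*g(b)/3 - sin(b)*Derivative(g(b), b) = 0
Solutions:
 g(b) = C1*(cos(b) - 1)^(4/3)/(cos(b) + 1)^(4/3)


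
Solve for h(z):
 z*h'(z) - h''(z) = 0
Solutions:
 h(z) = C1 + C2*erfi(sqrt(2)*z/2)


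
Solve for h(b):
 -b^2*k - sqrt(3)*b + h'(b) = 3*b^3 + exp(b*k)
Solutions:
 h(b) = C1 + 3*b^4/4 + b^3*k/3 + sqrt(3)*b^2/2 + exp(b*k)/k


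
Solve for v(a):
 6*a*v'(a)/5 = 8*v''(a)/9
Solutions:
 v(a) = C1 + C2*erfi(3*sqrt(30)*a/20)


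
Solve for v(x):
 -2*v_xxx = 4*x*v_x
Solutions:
 v(x) = C1 + Integral(C2*airyai(-2^(1/3)*x) + C3*airybi(-2^(1/3)*x), x)


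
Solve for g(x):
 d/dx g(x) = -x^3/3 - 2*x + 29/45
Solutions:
 g(x) = C1 - x^4/12 - x^2 + 29*x/45


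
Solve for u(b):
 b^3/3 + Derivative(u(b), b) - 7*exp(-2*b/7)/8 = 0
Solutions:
 u(b) = C1 - b^4/12 - 49*exp(-2*b/7)/16


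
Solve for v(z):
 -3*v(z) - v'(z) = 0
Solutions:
 v(z) = C1*exp(-3*z)


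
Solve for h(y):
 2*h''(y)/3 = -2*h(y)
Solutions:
 h(y) = C1*sin(sqrt(3)*y) + C2*cos(sqrt(3)*y)


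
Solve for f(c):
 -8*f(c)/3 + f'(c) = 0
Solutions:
 f(c) = C1*exp(8*c/3)


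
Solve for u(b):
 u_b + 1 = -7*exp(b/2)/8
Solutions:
 u(b) = C1 - b - 7*exp(b/2)/4


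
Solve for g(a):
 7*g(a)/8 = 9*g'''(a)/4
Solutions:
 g(a) = C3*exp(84^(1/3)*a/6) + (C1*sin(28^(1/3)*3^(5/6)*a/12) + C2*cos(28^(1/3)*3^(5/6)*a/12))*exp(-84^(1/3)*a/12)


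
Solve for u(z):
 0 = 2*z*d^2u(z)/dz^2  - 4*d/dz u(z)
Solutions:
 u(z) = C1 + C2*z^3


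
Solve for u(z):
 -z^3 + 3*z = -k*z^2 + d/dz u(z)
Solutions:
 u(z) = C1 + k*z^3/3 - z^4/4 + 3*z^2/2


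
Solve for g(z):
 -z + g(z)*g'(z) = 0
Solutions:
 g(z) = -sqrt(C1 + z^2)
 g(z) = sqrt(C1 + z^2)


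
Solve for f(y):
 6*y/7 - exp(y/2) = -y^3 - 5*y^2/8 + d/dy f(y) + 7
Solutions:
 f(y) = C1 + y^4/4 + 5*y^3/24 + 3*y^2/7 - 7*y - 2*exp(y/2)


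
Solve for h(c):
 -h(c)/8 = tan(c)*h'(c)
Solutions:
 h(c) = C1/sin(c)^(1/8)


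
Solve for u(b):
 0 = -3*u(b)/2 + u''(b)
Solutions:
 u(b) = C1*exp(-sqrt(6)*b/2) + C2*exp(sqrt(6)*b/2)


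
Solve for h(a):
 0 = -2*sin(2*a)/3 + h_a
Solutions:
 h(a) = C1 - cos(2*a)/3


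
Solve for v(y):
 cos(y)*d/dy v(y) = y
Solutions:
 v(y) = C1 + Integral(y/cos(y), y)


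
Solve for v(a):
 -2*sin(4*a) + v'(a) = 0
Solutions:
 v(a) = C1 - cos(4*a)/2


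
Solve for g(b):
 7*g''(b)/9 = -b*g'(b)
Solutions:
 g(b) = C1 + C2*erf(3*sqrt(14)*b/14)


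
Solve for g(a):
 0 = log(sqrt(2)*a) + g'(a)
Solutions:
 g(a) = C1 - a*log(a) - a*log(2)/2 + a


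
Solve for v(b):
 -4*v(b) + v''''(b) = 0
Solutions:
 v(b) = C1*exp(-sqrt(2)*b) + C2*exp(sqrt(2)*b) + C3*sin(sqrt(2)*b) + C4*cos(sqrt(2)*b)


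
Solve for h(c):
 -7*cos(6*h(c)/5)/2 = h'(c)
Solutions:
 7*c/2 - 5*log(sin(6*h(c)/5) - 1)/12 + 5*log(sin(6*h(c)/5) + 1)/12 = C1


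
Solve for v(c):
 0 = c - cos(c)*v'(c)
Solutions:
 v(c) = C1 + Integral(c/cos(c), c)


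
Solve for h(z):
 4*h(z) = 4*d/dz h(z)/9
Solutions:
 h(z) = C1*exp(9*z)


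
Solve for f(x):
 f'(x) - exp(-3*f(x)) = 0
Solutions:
 f(x) = log(C1 + 3*x)/3
 f(x) = log((-3^(1/3) - 3^(5/6)*I)*(C1 + x)^(1/3)/2)
 f(x) = log((-3^(1/3) + 3^(5/6)*I)*(C1 + x)^(1/3)/2)


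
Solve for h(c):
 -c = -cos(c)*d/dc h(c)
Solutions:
 h(c) = C1 + Integral(c/cos(c), c)


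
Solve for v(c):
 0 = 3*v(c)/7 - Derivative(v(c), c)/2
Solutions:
 v(c) = C1*exp(6*c/7)


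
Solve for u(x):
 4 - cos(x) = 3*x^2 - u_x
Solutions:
 u(x) = C1 + x^3 - 4*x + sin(x)


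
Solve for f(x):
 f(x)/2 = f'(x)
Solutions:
 f(x) = C1*exp(x/2)


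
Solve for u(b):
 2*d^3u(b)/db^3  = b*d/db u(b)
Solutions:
 u(b) = C1 + Integral(C2*airyai(2^(2/3)*b/2) + C3*airybi(2^(2/3)*b/2), b)


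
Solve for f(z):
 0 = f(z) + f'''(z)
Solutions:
 f(z) = C3*exp(-z) + (C1*sin(sqrt(3)*z/2) + C2*cos(sqrt(3)*z/2))*exp(z/2)


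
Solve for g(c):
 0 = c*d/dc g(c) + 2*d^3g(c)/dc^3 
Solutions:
 g(c) = C1 + Integral(C2*airyai(-2^(2/3)*c/2) + C3*airybi(-2^(2/3)*c/2), c)


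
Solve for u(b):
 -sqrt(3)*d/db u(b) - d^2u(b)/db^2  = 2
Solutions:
 u(b) = C1 + C2*exp(-sqrt(3)*b) - 2*sqrt(3)*b/3


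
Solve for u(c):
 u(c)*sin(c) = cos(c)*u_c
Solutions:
 u(c) = C1/cos(c)


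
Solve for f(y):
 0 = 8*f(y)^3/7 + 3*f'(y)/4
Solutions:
 f(y) = -sqrt(42)*sqrt(-1/(C1 - 32*y))/2
 f(y) = sqrt(42)*sqrt(-1/(C1 - 32*y))/2


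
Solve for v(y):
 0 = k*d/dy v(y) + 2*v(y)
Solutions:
 v(y) = C1*exp(-2*y/k)


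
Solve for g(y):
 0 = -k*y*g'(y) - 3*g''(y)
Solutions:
 g(y) = Piecewise((-sqrt(6)*sqrt(pi)*C1*erf(sqrt(6)*sqrt(k)*y/6)/(2*sqrt(k)) - C2, (k > 0) | (k < 0)), (-C1*y - C2, True))


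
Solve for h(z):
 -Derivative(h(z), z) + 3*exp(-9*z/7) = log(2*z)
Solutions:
 h(z) = C1 - z*log(z) + z*(1 - log(2)) - 7*exp(-9*z/7)/3


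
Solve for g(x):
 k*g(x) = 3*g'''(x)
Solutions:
 g(x) = C1*exp(3^(2/3)*k^(1/3)*x/3) + C2*exp(k^(1/3)*x*(-3^(2/3) + 3*3^(1/6)*I)/6) + C3*exp(-k^(1/3)*x*(3^(2/3) + 3*3^(1/6)*I)/6)


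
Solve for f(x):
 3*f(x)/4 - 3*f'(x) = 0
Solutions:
 f(x) = C1*exp(x/4)


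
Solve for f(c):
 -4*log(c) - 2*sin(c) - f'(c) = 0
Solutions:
 f(c) = C1 - 4*c*log(c) + 4*c + 2*cos(c)


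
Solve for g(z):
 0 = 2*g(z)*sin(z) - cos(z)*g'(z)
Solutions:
 g(z) = C1/cos(z)^2


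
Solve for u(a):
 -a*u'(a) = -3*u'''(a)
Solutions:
 u(a) = C1 + Integral(C2*airyai(3^(2/3)*a/3) + C3*airybi(3^(2/3)*a/3), a)


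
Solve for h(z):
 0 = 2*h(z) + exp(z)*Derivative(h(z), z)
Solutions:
 h(z) = C1*exp(2*exp(-z))


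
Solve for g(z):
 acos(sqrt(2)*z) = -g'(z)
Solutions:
 g(z) = C1 - z*acos(sqrt(2)*z) + sqrt(2)*sqrt(1 - 2*z^2)/2


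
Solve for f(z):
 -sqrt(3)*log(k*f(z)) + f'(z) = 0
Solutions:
 li(k*f(z))/k = C1 + sqrt(3)*z


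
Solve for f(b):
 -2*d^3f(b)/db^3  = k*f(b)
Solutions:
 f(b) = C1*exp(2^(2/3)*b*(-k)^(1/3)/2) + C2*exp(2^(2/3)*b*(-k)^(1/3)*(-1 + sqrt(3)*I)/4) + C3*exp(-2^(2/3)*b*(-k)^(1/3)*(1 + sqrt(3)*I)/4)


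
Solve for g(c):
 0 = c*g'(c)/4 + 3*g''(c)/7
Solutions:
 g(c) = C1 + C2*erf(sqrt(42)*c/12)


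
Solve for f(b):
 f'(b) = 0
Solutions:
 f(b) = C1


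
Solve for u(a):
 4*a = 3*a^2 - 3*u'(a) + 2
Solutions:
 u(a) = C1 + a^3/3 - 2*a^2/3 + 2*a/3


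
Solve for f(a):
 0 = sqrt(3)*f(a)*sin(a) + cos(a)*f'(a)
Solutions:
 f(a) = C1*cos(a)^(sqrt(3))


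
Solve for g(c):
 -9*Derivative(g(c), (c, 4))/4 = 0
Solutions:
 g(c) = C1 + C2*c + C3*c^2 + C4*c^3


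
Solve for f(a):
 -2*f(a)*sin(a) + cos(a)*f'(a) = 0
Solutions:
 f(a) = C1/cos(a)^2


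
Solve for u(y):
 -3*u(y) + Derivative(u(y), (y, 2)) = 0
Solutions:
 u(y) = C1*exp(-sqrt(3)*y) + C2*exp(sqrt(3)*y)


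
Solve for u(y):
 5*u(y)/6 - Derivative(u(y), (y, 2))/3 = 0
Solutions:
 u(y) = C1*exp(-sqrt(10)*y/2) + C2*exp(sqrt(10)*y/2)


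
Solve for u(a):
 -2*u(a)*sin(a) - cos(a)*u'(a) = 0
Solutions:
 u(a) = C1*cos(a)^2


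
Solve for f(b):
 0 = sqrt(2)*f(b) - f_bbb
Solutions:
 f(b) = C3*exp(2^(1/6)*b) + (C1*sin(2^(1/6)*sqrt(3)*b/2) + C2*cos(2^(1/6)*sqrt(3)*b/2))*exp(-2^(1/6)*b/2)


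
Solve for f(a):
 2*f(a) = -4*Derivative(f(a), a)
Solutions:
 f(a) = C1*exp(-a/2)


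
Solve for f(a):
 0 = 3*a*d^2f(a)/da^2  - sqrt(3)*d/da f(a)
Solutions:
 f(a) = C1 + C2*a^(sqrt(3)/3 + 1)


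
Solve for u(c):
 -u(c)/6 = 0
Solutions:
 u(c) = 0


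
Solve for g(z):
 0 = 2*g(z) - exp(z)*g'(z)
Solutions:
 g(z) = C1*exp(-2*exp(-z))


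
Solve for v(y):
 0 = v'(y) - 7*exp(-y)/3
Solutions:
 v(y) = C1 - 7*exp(-y)/3


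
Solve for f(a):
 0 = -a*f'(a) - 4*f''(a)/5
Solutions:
 f(a) = C1 + C2*erf(sqrt(10)*a/4)


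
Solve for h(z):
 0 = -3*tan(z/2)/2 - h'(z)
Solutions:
 h(z) = C1 + 3*log(cos(z/2))


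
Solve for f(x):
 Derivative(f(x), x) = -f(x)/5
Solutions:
 f(x) = C1*exp(-x/5)


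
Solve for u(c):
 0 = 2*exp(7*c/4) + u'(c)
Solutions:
 u(c) = C1 - 8*exp(7*c/4)/7


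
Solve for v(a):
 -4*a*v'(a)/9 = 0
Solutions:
 v(a) = C1


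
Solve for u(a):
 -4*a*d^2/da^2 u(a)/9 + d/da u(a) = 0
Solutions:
 u(a) = C1 + C2*a^(13/4)


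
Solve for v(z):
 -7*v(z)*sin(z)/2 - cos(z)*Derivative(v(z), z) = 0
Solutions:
 v(z) = C1*cos(z)^(7/2)


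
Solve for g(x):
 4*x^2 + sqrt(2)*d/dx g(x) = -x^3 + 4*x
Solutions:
 g(x) = C1 - sqrt(2)*x^4/8 - 2*sqrt(2)*x^3/3 + sqrt(2)*x^2


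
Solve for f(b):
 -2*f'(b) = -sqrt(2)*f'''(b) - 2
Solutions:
 f(b) = C1 + C2*exp(-2^(1/4)*b) + C3*exp(2^(1/4)*b) + b


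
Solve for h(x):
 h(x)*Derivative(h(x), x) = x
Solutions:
 h(x) = -sqrt(C1 + x^2)
 h(x) = sqrt(C1 + x^2)


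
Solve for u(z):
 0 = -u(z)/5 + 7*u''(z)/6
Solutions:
 u(z) = C1*exp(-sqrt(210)*z/35) + C2*exp(sqrt(210)*z/35)


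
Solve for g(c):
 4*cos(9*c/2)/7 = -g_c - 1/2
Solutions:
 g(c) = C1 - c/2 - 8*sin(9*c/2)/63


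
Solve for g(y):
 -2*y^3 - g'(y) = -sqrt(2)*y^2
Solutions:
 g(y) = C1 - y^4/2 + sqrt(2)*y^3/3


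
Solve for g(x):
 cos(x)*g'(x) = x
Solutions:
 g(x) = C1 + Integral(x/cos(x), x)


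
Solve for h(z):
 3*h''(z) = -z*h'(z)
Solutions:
 h(z) = C1 + C2*erf(sqrt(6)*z/6)


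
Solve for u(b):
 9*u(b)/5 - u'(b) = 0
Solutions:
 u(b) = C1*exp(9*b/5)


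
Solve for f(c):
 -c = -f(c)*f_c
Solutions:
 f(c) = -sqrt(C1 + c^2)
 f(c) = sqrt(C1 + c^2)


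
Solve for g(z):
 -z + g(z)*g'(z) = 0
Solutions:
 g(z) = -sqrt(C1 + z^2)
 g(z) = sqrt(C1 + z^2)


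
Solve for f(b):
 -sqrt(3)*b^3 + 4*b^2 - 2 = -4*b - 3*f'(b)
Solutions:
 f(b) = C1 + sqrt(3)*b^4/12 - 4*b^3/9 - 2*b^2/3 + 2*b/3


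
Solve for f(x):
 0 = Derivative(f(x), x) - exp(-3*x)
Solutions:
 f(x) = C1 - exp(-3*x)/3


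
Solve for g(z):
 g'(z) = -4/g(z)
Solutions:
 g(z) = -sqrt(C1 - 8*z)
 g(z) = sqrt(C1 - 8*z)


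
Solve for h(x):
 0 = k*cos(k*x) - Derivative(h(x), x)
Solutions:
 h(x) = C1 + sin(k*x)


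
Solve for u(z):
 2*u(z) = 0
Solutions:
 u(z) = 0


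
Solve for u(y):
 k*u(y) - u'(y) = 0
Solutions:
 u(y) = C1*exp(k*y)


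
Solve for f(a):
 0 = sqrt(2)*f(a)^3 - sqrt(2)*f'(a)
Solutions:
 f(a) = -sqrt(2)*sqrt(-1/(C1 + a))/2
 f(a) = sqrt(2)*sqrt(-1/(C1 + a))/2


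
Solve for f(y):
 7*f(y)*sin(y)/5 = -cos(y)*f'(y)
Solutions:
 f(y) = C1*cos(y)^(7/5)


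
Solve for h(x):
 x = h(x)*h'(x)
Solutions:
 h(x) = -sqrt(C1 + x^2)
 h(x) = sqrt(C1 + x^2)


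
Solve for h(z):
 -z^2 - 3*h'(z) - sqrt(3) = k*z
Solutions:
 h(z) = C1 - k*z^2/6 - z^3/9 - sqrt(3)*z/3


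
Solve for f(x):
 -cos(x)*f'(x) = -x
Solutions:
 f(x) = C1 + Integral(x/cos(x), x)


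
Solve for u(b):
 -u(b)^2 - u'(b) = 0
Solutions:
 u(b) = 1/(C1 + b)


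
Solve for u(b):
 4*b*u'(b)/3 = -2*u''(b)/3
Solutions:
 u(b) = C1 + C2*erf(b)


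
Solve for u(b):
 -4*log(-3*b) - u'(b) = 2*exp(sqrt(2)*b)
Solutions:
 u(b) = C1 - 4*b*log(-b) + 4*b*(1 - log(3)) - sqrt(2)*exp(sqrt(2)*b)


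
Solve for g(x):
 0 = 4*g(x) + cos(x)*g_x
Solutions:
 g(x) = C1*(sin(x)^2 - 2*sin(x) + 1)/(sin(x)^2 + 2*sin(x) + 1)


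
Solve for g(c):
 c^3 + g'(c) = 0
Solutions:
 g(c) = C1 - c^4/4


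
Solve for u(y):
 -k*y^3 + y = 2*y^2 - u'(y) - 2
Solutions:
 u(y) = C1 + k*y^4/4 + 2*y^3/3 - y^2/2 - 2*y


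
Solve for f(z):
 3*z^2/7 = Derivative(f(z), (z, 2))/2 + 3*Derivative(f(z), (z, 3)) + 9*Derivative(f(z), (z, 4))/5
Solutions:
 f(z) = C1 + C2*z + C3*exp(z*(-5 + sqrt(15))/6) + C4*exp(-z*(sqrt(15) + 5)/6) + z^4/14 - 12*z^3/7 + 972*z^2/35


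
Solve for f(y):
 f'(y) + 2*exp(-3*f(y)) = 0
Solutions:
 f(y) = log(C1 - 6*y)/3
 f(y) = log((-3^(1/3) - 3^(5/6)*I)*(C1 - 2*y)^(1/3)/2)
 f(y) = log((-3^(1/3) + 3^(5/6)*I)*(C1 - 2*y)^(1/3)/2)


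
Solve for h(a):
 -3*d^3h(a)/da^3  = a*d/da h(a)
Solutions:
 h(a) = C1 + Integral(C2*airyai(-3^(2/3)*a/3) + C3*airybi(-3^(2/3)*a/3), a)


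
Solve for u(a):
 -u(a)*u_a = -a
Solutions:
 u(a) = -sqrt(C1 + a^2)
 u(a) = sqrt(C1 + a^2)


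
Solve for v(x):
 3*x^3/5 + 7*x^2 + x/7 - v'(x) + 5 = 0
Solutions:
 v(x) = C1 + 3*x^4/20 + 7*x^3/3 + x^2/14 + 5*x


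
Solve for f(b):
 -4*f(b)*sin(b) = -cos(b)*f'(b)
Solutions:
 f(b) = C1/cos(b)^4


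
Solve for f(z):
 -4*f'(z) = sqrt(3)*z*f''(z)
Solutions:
 f(z) = C1 + C2*z^(1 - 4*sqrt(3)/3)


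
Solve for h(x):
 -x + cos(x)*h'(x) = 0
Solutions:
 h(x) = C1 + Integral(x/cos(x), x)


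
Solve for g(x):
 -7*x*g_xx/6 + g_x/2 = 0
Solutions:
 g(x) = C1 + C2*x^(10/7)


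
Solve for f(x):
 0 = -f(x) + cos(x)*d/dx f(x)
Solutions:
 f(x) = C1*sqrt(sin(x) + 1)/sqrt(sin(x) - 1)


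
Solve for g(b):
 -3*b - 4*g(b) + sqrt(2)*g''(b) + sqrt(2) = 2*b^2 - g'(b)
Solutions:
 g(b) = C1*exp(sqrt(2)*b*(-1 + sqrt(1 + 16*sqrt(2)))/4) + C2*exp(-sqrt(2)*b*(1 + sqrt(1 + 16*sqrt(2)))/4) - b^2/2 - b - 1/4


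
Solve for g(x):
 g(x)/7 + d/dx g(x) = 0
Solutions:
 g(x) = C1*exp(-x/7)


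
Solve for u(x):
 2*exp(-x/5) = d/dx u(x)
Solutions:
 u(x) = C1 - 10*exp(-x/5)


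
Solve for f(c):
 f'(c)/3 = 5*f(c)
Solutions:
 f(c) = C1*exp(15*c)


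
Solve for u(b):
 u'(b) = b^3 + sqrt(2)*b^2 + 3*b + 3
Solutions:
 u(b) = C1 + b^4/4 + sqrt(2)*b^3/3 + 3*b^2/2 + 3*b


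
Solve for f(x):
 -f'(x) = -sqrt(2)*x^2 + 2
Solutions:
 f(x) = C1 + sqrt(2)*x^3/3 - 2*x


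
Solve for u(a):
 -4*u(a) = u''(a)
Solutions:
 u(a) = C1*sin(2*a) + C2*cos(2*a)


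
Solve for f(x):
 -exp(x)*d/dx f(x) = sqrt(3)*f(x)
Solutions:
 f(x) = C1*exp(sqrt(3)*exp(-x))


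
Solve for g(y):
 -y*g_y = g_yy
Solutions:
 g(y) = C1 + C2*erf(sqrt(2)*y/2)


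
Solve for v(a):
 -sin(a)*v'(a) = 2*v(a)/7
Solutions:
 v(a) = C1*(cos(a) + 1)^(1/7)/(cos(a) - 1)^(1/7)


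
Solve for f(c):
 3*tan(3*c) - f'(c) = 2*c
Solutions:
 f(c) = C1 - c^2 - log(cos(3*c))


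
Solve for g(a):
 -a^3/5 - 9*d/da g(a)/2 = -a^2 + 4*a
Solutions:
 g(a) = C1 - a^4/90 + 2*a^3/27 - 4*a^2/9


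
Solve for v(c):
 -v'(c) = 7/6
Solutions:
 v(c) = C1 - 7*c/6


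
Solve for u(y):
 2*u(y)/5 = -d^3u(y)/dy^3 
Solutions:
 u(y) = C3*exp(-2^(1/3)*5^(2/3)*y/5) + (C1*sin(2^(1/3)*sqrt(3)*5^(2/3)*y/10) + C2*cos(2^(1/3)*sqrt(3)*5^(2/3)*y/10))*exp(2^(1/3)*5^(2/3)*y/10)


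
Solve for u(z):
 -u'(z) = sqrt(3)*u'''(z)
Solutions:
 u(z) = C1 + C2*sin(3^(3/4)*z/3) + C3*cos(3^(3/4)*z/3)


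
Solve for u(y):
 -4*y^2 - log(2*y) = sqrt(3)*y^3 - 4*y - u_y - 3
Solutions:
 u(y) = C1 + sqrt(3)*y^4/4 + 4*y^3/3 - 2*y^2 + y*log(y) - 4*y + y*log(2)


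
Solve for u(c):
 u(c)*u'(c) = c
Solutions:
 u(c) = -sqrt(C1 + c^2)
 u(c) = sqrt(C1 + c^2)


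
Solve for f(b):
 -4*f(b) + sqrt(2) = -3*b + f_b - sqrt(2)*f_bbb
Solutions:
 f(b) = C1*exp(-b*(sqrt(2)/(sqrt(2 - sqrt(2)/108) + sqrt(2))^(1/3) + 6*(sqrt(2 - sqrt(2)/108) + sqrt(2))^(1/3))/12)*sin(b*(-sqrt(6)/(sqrt(2 - sqrt(2)/108) + sqrt(2))^(1/3) + 6*sqrt(3)*(sqrt(2 - sqrt(2)/108) + sqrt(2))^(1/3))/12) + C2*exp(-b*(sqrt(2)/(sqrt(2 - sqrt(2)/108) + sqrt(2))^(1/3) + 6*(sqrt(2 - sqrt(2)/108) + sqrt(2))^(1/3))/12)*cos(b*(-sqrt(6)/(sqrt(2 - sqrt(2)/108) + sqrt(2))^(1/3) + 6*sqrt(3)*(sqrt(2 - sqrt(2)/108) + sqrt(2))^(1/3))/12) + C3*exp(b*(sqrt(2)/(6*(sqrt(2 - sqrt(2)/108) + sqrt(2))^(1/3)) + (sqrt(2 - sqrt(2)/108) + sqrt(2))^(1/3))) + 3*b/4 - 3/16 + sqrt(2)/4


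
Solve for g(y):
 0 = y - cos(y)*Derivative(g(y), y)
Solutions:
 g(y) = C1 + Integral(y/cos(y), y)


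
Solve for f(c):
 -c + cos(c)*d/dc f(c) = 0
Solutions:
 f(c) = C1 + Integral(c/cos(c), c)


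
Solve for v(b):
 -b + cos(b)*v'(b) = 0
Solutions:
 v(b) = C1 + Integral(b/cos(b), b)


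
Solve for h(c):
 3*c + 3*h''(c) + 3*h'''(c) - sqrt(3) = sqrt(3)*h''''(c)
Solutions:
 h(c) = C1 + C2*c + C3*exp(c*(sqrt(3) + sqrt(3 + 4*sqrt(3)))/2) + C4*exp(c*(-sqrt(3 + 4*sqrt(3)) + sqrt(3))/2) - c^3/6 + c^2*(sqrt(3) + 3)/6


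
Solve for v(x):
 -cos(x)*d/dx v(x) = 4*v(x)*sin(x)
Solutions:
 v(x) = C1*cos(x)^4


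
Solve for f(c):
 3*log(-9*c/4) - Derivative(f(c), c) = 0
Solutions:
 f(c) = C1 + 3*c*log(-c) + 3*c*(-2*log(2) - 1 + 2*log(3))


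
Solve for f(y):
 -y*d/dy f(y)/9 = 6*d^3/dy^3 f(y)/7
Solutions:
 f(y) = C1 + Integral(C2*airyai(-2^(2/3)*7^(1/3)*y/6) + C3*airybi(-2^(2/3)*7^(1/3)*y/6), y)


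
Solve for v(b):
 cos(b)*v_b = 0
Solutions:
 v(b) = C1


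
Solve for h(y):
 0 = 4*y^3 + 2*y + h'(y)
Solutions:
 h(y) = C1 - y^4 - y^2


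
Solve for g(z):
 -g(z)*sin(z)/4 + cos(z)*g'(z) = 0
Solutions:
 g(z) = C1/cos(z)^(1/4)


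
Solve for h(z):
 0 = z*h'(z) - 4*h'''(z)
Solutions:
 h(z) = C1 + Integral(C2*airyai(2^(1/3)*z/2) + C3*airybi(2^(1/3)*z/2), z)


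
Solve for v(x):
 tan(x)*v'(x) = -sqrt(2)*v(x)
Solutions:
 v(x) = C1/sin(x)^(sqrt(2))


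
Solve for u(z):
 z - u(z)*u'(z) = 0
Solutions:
 u(z) = -sqrt(C1 + z^2)
 u(z) = sqrt(C1 + z^2)


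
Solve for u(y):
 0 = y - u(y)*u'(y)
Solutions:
 u(y) = -sqrt(C1 + y^2)
 u(y) = sqrt(C1 + y^2)


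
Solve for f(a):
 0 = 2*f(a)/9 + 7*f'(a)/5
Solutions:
 f(a) = C1*exp(-10*a/63)


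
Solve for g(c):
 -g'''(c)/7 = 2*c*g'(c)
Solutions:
 g(c) = C1 + Integral(C2*airyai(-14^(1/3)*c) + C3*airybi(-14^(1/3)*c), c)


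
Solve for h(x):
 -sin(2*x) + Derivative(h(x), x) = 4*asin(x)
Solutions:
 h(x) = C1 + 4*x*asin(x) + 4*sqrt(1 - x^2) - cos(2*x)/2


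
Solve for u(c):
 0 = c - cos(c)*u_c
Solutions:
 u(c) = C1 + Integral(c/cos(c), c)


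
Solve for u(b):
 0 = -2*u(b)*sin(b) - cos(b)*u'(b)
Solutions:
 u(b) = C1*cos(b)^2


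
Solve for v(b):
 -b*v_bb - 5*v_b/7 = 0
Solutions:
 v(b) = C1 + C2*b^(2/7)


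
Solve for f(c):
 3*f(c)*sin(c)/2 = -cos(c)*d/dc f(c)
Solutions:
 f(c) = C1*cos(c)^(3/2)


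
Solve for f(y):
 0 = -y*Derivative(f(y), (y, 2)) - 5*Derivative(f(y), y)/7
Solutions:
 f(y) = C1 + C2*y^(2/7)


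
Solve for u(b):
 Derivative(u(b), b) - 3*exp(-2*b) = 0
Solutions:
 u(b) = C1 - 3*exp(-2*b)/2


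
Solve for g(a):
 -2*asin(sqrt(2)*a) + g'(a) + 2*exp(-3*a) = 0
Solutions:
 g(a) = C1 + 2*a*asin(sqrt(2)*a) + sqrt(2)*sqrt(1 - 2*a^2) + 2*exp(-3*a)/3


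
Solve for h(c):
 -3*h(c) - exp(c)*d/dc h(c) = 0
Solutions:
 h(c) = C1*exp(3*exp(-c))


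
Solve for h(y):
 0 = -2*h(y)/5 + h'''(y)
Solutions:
 h(y) = C3*exp(2^(1/3)*5^(2/3)*y/5) + (C1*sin(2^(1/3)*sqrt(3)*5^(2/3)*y/10) + C2*cos(2^(1/3)*sqrt(3)*5^(2/3)*y/10))*exp(-2^(1/3)*5^(2/3)*y/10)


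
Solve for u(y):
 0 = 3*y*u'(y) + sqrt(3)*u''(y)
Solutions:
 u(y) = C1 + C2*erf(sqrt(2)*3^(1/4)*y/2)


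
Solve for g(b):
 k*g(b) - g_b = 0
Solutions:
 g(b) = C1*exp(b*k)


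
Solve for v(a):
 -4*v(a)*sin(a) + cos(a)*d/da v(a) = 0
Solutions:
 v(a) = C1/cos(a)^4


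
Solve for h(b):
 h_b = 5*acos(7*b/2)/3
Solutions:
 h(b) = C1 + 5*b*acos(7*b/2)/3 - 5*sqrt(4 - 49*b^2)/21


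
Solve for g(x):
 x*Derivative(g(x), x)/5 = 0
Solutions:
 g(x) = C1


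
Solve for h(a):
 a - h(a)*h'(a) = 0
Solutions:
 h(a) = -sqrt(C1 + a^2)
 h(a) = sqrt(C1 + a^2)


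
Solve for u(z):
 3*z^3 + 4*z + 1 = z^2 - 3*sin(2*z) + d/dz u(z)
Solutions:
 u(z) = C1 + 3*z^4/4 - z^3/3 + 2*z^2 + z - 3*cos(2*z)/2


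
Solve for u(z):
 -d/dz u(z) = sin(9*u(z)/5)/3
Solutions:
 z/3 + 5*log(cos(9*u(z)/5) - 1)/18 - 5*log(cos(9*u(z)/5) + 1)/18 = C1


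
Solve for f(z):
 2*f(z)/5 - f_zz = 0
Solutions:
 f(z) = C1*exp(-sqrt(10)*z/5) + C2*exp(sqrt(10)*z/5)


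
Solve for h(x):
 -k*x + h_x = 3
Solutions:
 h(x) = C1 + k*x^2/2 + 3*x


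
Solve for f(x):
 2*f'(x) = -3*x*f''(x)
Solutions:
 f(x) = C1 + C2*x^(1/3)


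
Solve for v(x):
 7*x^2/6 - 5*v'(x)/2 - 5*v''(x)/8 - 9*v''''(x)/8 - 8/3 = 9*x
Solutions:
 v(x) = C1 + C2*exp(-5^(1/3)*x*(-3*(6 + sqrt(2931)/9)^(1/3) + 5^(1/3)/(6 + sqrt(2931)/9)^(1/3))/18)*sin(sqrt(3)*x*(5/(30 + 5*sqrt(2931)/9)^(1/3) + 3*(30 + 5*sqrt(2931)/9)^(1/3))/18) + C3*exp(-5^(1/3)*x*(-3*(6 + sqrt(2931)/9)^(1/3) + 5^(1/3)/(6 + sqrt(2931)/9)^(1/3))/18)*cos(sqrt(3)*x*(5/(30 + 5*sqrt(2931)/9)^(1/3) + 3*(30 + 5*sqrt(2931)/9)^(1/3))/18) + C4*exp(5^(1/3)*x*(-3*(6 + sqrt(2931)/9)^(1/3) + 5^(1/3)/(6 + sqrt(2931)/9)^(1/3))/9) + 7*x^3/45 - 23*x^2/12 - 13*x/120


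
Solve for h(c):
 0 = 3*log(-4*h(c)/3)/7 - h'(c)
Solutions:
 -7*Integral(1/(log(-_y) - log(3) + 2*log(2)), (_y, h(c)))/3 = C1 - c


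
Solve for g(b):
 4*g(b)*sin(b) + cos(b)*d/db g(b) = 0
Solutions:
 g(b) = C1*cos(b)^4


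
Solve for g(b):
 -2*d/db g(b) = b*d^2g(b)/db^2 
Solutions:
 g(b) = C1 + C2/b


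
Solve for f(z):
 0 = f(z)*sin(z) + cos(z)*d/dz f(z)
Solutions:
 f(z) = C1*cos(z)


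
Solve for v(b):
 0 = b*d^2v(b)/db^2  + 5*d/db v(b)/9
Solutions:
 v(b) = C1 + C2*b^(4/9)


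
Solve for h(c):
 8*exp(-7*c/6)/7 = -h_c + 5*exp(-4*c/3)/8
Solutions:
 h(c) = C1 - 15*exp(-4*c/3)/32 + 48*exp(-7*c/6)/49


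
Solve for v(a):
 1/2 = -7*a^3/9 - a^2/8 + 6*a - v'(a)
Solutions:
 v(a) = C1 - 7*a^4/36 - a^3/24 + 3*a^2 - a/2


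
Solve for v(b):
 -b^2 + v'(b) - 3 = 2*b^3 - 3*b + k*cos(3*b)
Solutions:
 v(b) = C1 + b^4/2 + b^3/3 - 3*b^2/2 + 3*b + k*sin(3*b)/3


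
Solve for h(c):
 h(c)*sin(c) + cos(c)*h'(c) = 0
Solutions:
 h(c) = C1*cos(c)


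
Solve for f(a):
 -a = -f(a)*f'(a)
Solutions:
 f(a) = -sqrt(C1 + a^2)
 f(a) = sqrt(C1 + a^2)


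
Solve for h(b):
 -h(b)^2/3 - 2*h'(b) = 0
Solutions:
 h(b) = 6/(C1 + b)


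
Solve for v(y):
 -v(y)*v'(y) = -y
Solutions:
 v(y) = -sqrt(C1 + y^2)
 v(y) = sqrt(C1 + y^2)


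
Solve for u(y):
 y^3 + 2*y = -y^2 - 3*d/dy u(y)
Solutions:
 u(y) = C1 - y^4/12 - y^3/9 - y^2/3


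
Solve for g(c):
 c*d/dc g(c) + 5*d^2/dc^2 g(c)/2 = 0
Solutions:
 g(c) = C1 + C2*erf(sqrt(5)*c/5)


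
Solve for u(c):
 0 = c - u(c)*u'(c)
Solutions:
 u(c) = -sqrt(C1 + c^2)
 u(c) = sqrt(C1 + c^2)


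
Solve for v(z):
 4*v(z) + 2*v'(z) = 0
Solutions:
 v(z) = C1*exp(-2*z)


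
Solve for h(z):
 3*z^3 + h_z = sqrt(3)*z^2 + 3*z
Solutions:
 h(z) = C1 - 3*z^4/4 + sqrt(3)*z^3/3 + 3*z^2/2


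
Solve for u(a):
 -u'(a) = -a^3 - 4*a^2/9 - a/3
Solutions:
 u(a) = C1 + a^4/4 + 4*a^3/27 + a^2/6


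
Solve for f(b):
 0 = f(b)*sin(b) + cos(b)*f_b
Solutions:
 f(b) = C1*cos(b)


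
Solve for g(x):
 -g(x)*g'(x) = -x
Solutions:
 g(x) = -sqrt(C1 + x^2)
 g(x) = sqrt(C1 + x^2)


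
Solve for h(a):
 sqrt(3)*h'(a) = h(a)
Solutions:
 h(a) = C1*exp(sqrt(3)*a/3)


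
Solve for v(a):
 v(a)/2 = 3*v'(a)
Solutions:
 v(a) = C1*exp(a/6)


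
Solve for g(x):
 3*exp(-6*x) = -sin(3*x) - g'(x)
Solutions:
 g(x) = C1 + cos(3*x)/3 + exp(-6*x)/2


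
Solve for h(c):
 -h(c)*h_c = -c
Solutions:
 h(c) = -sqrt(C1 + c^2)
 h(c) = sqrt(C1 + c^2)


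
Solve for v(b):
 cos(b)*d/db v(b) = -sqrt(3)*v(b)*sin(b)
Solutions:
 v(b) = C1*cos(b)^(sqrt(3))


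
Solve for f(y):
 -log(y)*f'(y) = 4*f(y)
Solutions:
 f(y) = C1*exp(-4*li(y))


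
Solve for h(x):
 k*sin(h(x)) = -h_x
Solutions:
 h(x) = -acos((-C1 - exp(2*k*x))/(C1 - exp(2*k*x))) + 2*pi
 h(x) = acos((-C1 - exp(2*k*x))/(C1 - exp(2*k*x)))


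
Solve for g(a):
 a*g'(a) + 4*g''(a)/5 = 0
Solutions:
 g(a) = C1 + C2*erf(sqrt(10)*a/4)


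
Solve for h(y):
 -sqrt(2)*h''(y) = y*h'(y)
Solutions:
 h(y) = C1 + C2*erf(2^(1/4)*y/2)


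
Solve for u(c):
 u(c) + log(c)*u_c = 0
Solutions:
 u(c) = C1*exp(-li(c))


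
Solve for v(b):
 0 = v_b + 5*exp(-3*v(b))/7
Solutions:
 v(b) = log(C1 - 15*b/7)/3
 v(b) = log((-1 - sqrt(3)*I)*(C1 - 15*b/7)^(1/3)/2)
 v(b) = log((-1 + sqrt(3)*I)*(C1 - 15*b/7)^(1/3)/2)


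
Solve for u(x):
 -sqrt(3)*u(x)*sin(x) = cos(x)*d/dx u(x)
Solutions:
 u(x) = C1*cos(x)^(sqrt(3))


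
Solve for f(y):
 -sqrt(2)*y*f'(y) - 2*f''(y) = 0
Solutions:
 f(y) = C1 + C2*erf(2^(1/4)*y/2)


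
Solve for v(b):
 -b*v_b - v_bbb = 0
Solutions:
 v(b) = C1 + Integral(C2*airyai(-b) + C3*airybi(-b), b)


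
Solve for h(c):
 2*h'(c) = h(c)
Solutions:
 h(c) = C1*exp(c/2)


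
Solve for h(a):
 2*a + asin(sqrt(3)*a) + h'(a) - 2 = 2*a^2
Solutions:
 h(a) = C1 + 2*a^3/3 - a^2 - a*asin(sqrt(3)*a) + 2*a - sqrt(3)*sqrt(1 - 3*a^2)/3


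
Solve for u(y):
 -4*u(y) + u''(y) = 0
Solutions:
 u(y) = C1*exp(-2*y) + C2*exp(2*y)


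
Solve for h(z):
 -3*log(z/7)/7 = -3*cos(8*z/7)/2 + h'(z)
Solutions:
 h(z) = C1 - 3*z*log(z)/7 + 3*z/7 + 3*z*log(7)/7 + 21*sin(8*z/7)/16


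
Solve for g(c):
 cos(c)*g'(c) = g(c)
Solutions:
 g(c) = C1*sqrt(sin(c) + 1)/sqrt(sin(c) - 1)


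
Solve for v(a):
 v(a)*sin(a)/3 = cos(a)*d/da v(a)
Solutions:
 v(a) = C1/cos(a)^(1/3)


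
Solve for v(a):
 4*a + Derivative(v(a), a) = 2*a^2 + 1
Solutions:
 v(a) = C1 + 2*a^3/3 - 2*a^2 + a


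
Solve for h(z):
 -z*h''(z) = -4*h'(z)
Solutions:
 h(z) = C1 + C2*z^5


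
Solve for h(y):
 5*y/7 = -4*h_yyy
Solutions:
 h(y) = C1 + C2*y + C3*y^2 - 5*y^4/672


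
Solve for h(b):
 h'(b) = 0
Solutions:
 h(b) = C1


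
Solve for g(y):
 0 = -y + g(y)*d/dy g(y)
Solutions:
 g(y) = -sqrt(C1 + y^2)
 g(y) = sqrt(C1 + y^2)


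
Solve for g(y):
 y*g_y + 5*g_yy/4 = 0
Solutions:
 g(y) = C1 + C2*erf(sqrt(10)*y/5)


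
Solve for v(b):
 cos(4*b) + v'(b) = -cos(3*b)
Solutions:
 v(b) = C1 - sin(3*b)/3 - sin(4*b)/4


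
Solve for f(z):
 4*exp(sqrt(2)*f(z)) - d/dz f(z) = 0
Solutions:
 f(z) = sqrt(2)*(2*log(-1/(C1 + 4*z)) - log(2))/4


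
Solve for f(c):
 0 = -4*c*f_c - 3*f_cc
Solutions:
 f(c) = C1 + C2*erf(sqrt(6)*c/3)


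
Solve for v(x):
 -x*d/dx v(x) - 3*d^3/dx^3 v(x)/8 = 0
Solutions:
 v(x) = C1 + Integral(C2*airyai(-2*3^(2/3)*x/3) + C3*airybi(-2*3^(2/3)*x/3), x)


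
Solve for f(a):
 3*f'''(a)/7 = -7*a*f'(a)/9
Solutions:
 f(a) = C1 + Integral(C2*airyai(-7^(2/3)*a/3) + C3*airybi(-7^(2/3)*a/3), a)


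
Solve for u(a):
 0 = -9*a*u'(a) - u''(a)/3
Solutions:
 u(a) = C1 + C2*erf(3*sqrt(6)*a/2)


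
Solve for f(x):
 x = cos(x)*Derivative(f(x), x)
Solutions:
 f(x) = C1 + Integral(x/cos(x), x)


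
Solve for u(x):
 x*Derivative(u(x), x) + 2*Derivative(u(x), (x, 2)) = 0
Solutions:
 u(x) = C1 + C2*erf(x/2)


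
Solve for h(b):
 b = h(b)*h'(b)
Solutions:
 h(b) = -sqrt(C1 + b^2)
 h(b) = sqrt(C1 + b^2)


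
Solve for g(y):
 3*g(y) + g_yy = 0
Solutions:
 g(y) = C1*sin(sqrt(3)*y) + C2*cos(sqrt(3)*y)


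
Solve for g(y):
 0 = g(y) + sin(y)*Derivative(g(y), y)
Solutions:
 g(y) = C1*sqrt(cos(y) + 1)/sqrt(cos(y) - 1)


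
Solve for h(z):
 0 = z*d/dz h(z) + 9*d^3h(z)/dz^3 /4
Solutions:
 h(z) = C1 + Integral(C2*airyai(-2^(2/3)*3^(1/3)*z/3) + C3*airybi(-2^(2/3)*3^(1/3)*z/3), z)


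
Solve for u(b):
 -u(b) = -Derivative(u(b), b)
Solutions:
 u(b) = C1*exp(b)


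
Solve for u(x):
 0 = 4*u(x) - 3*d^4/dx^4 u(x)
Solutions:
 u(x) = C1*exp(-sqrt(2)*3^(3/4)*x/3) + C2*exp(sqrt(2)*3^(3/4)*x/3) + C3*sin(sqrt(2)*3^(3/4)*x/3) + C4*cos(sqrt(2)*3^(3/4)*x/3)


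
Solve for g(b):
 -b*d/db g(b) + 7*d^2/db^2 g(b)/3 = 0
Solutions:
 g(b) = C1 + C2*erfi(sqrt(42)*b/14)


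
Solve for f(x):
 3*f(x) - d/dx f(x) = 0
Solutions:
 f(x) = C1*exp(3*x)


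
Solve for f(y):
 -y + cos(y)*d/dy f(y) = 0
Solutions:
 f(y) = C1 + Integral(y/cos(y), y)


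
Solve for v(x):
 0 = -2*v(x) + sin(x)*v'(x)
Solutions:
 v(x) = C1*(cos(x) - 1)/(cos(x) + 1)


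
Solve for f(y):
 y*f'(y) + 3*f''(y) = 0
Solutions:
 f(y) = C1 + C2*erf(sqrt(6)*y/6)


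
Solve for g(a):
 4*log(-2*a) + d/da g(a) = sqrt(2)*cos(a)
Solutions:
 g(a) = C1 - 4*a*log(-a) - 4*a*log(2) + 4*a + sqrt(2)*sin(a)


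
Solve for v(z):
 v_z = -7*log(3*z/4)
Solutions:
 v(z) = C1 - 7*z*log(z) + z*log(16384/2187) + 7*z


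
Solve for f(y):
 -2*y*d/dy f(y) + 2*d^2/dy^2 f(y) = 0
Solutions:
 f(y) = C1 + C2*erfi(sqrt(2)*y/2)


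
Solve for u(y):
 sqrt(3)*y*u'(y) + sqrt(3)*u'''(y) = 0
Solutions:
 u(y) = C1 + Integral(C2*airyai(-y) + C3*airybi(-y), y)


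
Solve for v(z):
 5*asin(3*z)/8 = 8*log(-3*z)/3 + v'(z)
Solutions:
 v(z) = C1 - 8*z*log(-z)/3 + 5*z*asin(3*z)/8 - 8*z*log(3)/3 + 8*z/3 + 5*sqrt(1 - 9*z^2)/24


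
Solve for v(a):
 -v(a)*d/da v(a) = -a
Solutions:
 v(a) = -sqrt(C1 + a^2)
 v(a) = sqrt(C1 + a^2)


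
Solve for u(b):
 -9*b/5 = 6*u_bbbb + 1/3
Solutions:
 u(b) = C1 + C2*b + C3*b^2 + C4*b^3 - b^5/400 - b^4/432


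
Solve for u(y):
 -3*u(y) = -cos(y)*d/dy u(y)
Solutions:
 u(y) = C1*(sin(y) + 1)^(3/2)/(sin(y) - 1)^(3/2)


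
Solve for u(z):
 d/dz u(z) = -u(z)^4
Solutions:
 u(z) = (-3^(2/3) - 3*3^(1/6)*I)*(1/(C1 + z))^(1/3)/6
 u(z) = (-3^(2/3) + 3*3^(1/6)*I)*(1/(C1 + z))^(1/3)/6
 u(z) = (1/(C1 + 3*z))^(1/3)


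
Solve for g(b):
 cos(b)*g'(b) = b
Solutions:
 g(b) = C1 + Integral(b/cos(b), b)


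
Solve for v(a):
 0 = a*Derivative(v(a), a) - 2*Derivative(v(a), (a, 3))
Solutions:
 v(a) = C1 + Integral(C2*airyai(2^(2/3)*a/2) + C3*airybi(2^(2/3)*a/2), a)


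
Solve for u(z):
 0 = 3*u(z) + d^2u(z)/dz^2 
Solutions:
 u(z) = C1*sin(sqrt(3)*z) + C2*cos(sqrt(3)*z)


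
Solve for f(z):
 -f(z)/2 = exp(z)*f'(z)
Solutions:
 f(z) = C1*exp(exp(-z)/2)


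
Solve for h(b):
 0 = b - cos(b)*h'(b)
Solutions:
 h(b) = C1 + Integral(b/cos(b), b)


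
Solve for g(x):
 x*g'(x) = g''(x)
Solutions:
 g(x) = C1 + C2*erfi(sqrt(2)*x/2)


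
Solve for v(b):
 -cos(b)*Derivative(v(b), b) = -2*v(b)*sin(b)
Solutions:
 v(b) = C1/cos(b)^2


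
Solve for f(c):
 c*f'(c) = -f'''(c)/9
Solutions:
 f(c) = C1 + Integral(C2*airyai(-3^(2/3)*c) + C3*airybi(-3^(2/3)*c), c)


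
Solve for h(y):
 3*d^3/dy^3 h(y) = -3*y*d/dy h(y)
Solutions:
 h(y) = C1 + Integral(C2*airyai(-y) + C3*airybi(-y), y)


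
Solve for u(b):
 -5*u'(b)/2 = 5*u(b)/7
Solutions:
 u(b) = C1*exp(-2*b/7)


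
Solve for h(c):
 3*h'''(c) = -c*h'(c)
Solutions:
 h(c) = C1 + Integral(C2*airyai(-3^(2/3)*c/3) + C3*airybi(-3^(2/3)*c/3), c)


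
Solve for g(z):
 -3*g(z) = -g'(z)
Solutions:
 g(z) = C1*exp(3*z)


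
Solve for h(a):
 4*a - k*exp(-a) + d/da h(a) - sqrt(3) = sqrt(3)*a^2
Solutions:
 h(a) = C1 + sqrt(3)*a^3/3 - 2*a^2 + sqrt(3)*a - k*exp(-a)


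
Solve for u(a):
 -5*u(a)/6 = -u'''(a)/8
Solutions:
 u(a) = C3*exp(20^(1/3)*3^(2/3)*a/3) + (C1*sin(20^(1/3)*3^(1/6)*a/2) + C2*cos(20^(1/3)*3^(1/6)*a/2))*exp(-20^(1/3)*3^(2/3)*a/6)


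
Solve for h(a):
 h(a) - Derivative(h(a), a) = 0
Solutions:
 h(a) = C1*exp(a)


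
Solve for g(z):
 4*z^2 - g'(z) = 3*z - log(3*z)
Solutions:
 g(z) = C1 + 4*z^3/3 - 3*z^2/2 + z*log(z) - z + z*log(3)


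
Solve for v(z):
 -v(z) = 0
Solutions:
 v(z) = 0


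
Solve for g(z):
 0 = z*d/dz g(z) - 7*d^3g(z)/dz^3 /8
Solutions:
 g(z) = C1 + Integral(C2*airyai(2*7^(2/3)*z/7) + C3*airybi(2*7^(2/3)*z/7), z)


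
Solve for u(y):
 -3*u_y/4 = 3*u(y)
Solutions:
 u(y) = C1*exp(-4*y)


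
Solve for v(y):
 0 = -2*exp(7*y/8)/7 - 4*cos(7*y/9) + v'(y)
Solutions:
 v(y) = C1 + 16*exp(7*y/8)/49 + 36*sin(7*y/9)/7


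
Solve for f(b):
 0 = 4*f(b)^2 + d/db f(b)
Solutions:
 f(b) = 1/(C1 + 4*b)


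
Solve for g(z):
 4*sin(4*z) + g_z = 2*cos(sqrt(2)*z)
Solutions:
 g(z) = C1 + sqrt(2)*sin(sqrt(2)*z) + cos(4*z)


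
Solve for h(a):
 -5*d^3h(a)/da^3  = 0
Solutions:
 h(a) = C1 + C2*a + C3*a^2


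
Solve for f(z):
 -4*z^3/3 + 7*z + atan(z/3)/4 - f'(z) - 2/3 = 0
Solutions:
 f(z) = C1 - z^4/3 + 7*z^2/2 + z*atan(z/3)/4 - 2*z/3 - 3*log(z^2 + 9)/8


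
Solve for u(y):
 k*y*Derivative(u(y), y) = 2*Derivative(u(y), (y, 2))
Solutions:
 u(y) = Piecewise((-sqrt(pi)*C1*erf(y*sqrt(-k)/2)/sqrt(-k) - C2, (k > 0) | (k < 0)), (-C1*y - C2, True))


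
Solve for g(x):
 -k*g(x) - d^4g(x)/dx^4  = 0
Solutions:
 g(x) = C1*exp(-x*(-k)^(1/4)) + C2*exp(x*(-k)^(1/4)) + C3*exp(-I*x*(-k)^(1/4)) + C4*exp(I*x*(-k)^(1/4))


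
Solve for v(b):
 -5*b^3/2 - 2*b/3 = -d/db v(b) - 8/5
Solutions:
 v(b) = C1 + 5*b^4/8 + b^2/3 - 8*b/5


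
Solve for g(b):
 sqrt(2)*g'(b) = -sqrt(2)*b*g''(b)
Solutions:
 g(b) = C1 + C2*log(b)


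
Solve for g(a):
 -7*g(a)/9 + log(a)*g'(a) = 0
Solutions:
 g(a) = C1*exp(7*li(a)/9)


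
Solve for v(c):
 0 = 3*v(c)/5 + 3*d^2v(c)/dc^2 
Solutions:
 v(c) = C1*sin(sqrt(5)*c/5) + C2*cos(sqrt(5)*c/5)


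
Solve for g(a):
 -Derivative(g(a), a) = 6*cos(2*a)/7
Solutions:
 g(a) = C1 - 3*sin(2*a)/7


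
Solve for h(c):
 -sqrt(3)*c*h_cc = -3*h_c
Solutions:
 h(c) = C1 + C2*c^(1 + sqrt(3))


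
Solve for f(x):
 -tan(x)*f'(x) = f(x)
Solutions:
 f(x) = C1/sin(x)


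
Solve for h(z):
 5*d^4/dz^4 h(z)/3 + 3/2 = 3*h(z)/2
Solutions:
 h(z) = C1*exp(-10^(3/4)*sqrt(3)*z/10) + C2*exp(10^(3/4)*sqrt(3)*z/10) + C3*sin(10^(3/4)*sqrt(3)*z/10) + C4*cos(10^(3/4)*sqrt(3)*z/10) + 1


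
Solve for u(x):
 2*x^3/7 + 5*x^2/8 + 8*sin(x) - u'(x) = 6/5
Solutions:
 u(x) = C1 + x^4/14 + 5*x^3/24 - 6*x/5 - 8*cos(x)


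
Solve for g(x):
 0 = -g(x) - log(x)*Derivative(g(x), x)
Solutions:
 g(x) = C1*exp(-li(x))


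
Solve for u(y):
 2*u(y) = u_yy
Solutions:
 u(y) = C1*exp(-sqrt(2)*y) + C2*exp(sqrt(2)*y)


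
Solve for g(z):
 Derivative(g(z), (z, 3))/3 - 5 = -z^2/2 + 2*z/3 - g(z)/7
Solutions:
 g(z) = C3*exp(-3^(1/3)*7^(2/3)*z/7) - 7*z^2/2 + 14*z/3 + (C1*sin(3^(5/6)*7^(2/3)*z/14) + C2*cos(3^(5/6)*7^(2/3)*z/14))*exp(3^(1/3)*7^(2/3)*z/14) + 35


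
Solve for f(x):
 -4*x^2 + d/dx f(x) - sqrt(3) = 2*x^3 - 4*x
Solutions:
 f(x) = C1 + x^4/2 + 4*x^3/3 - 2*x^2 + sqrt(3)*x


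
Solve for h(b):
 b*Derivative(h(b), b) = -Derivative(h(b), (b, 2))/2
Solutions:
 h(b) = C1 + C2*erf(b)


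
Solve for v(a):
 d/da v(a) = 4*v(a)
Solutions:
 v(a) = C1*exp(4*a)


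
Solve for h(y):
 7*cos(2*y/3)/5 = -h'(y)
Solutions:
 h(y) = C1 - 21*sin(2*y/3)/10


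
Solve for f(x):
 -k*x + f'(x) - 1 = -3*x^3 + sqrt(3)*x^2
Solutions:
 f(x) = C1 + k*x^2/2 - 3*x^4/4 + sqrt(3)*x^3/3 + x


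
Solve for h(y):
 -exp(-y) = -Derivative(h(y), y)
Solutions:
 h(y) = C1 - exp(-y)


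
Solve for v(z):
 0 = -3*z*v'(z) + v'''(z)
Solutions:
 v(z) = C1 + Integral(C2*airyai(3^(1/3)*z) + C3*airybi(3^(1/3)*z), z)


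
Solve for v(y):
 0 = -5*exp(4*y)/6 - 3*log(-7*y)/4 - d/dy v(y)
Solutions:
 v(y) = C1 - 3*y*log(-y)/4 + 3*y*(1 - log(7))/4 - 5*exp(4*y)/24


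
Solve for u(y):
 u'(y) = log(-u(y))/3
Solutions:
 -li(-u(y)) = C1 + y/3


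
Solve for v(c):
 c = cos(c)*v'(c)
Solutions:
 v(c) = C1 + Integral(c/cos(c), c)


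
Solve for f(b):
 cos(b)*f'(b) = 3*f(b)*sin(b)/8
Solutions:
 f(b) = C1/cos(b)^(3/8)
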